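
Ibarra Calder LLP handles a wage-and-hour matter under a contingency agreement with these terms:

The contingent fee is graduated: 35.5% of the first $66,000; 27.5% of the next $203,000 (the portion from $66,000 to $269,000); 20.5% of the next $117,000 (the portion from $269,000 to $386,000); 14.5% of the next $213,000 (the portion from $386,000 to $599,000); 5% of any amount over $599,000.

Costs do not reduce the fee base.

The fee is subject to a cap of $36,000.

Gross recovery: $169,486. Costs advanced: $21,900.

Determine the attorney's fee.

$36,000.00

Fee base is the gross recovery, $169,486; costs are reimbursed separately.
First $66,000 at 35.5% = $23,430.00
Remaining $103,486 at 27.5% = $28,458.65
Fee: $23,430.00 + $28,458.65 = $51,888.65
$51,888.65 exceeds the $36,000 cap, so the fee is capped at $36,000.00.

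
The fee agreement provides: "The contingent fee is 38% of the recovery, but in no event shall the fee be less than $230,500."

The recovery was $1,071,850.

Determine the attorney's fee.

38% of $1,071,850 = $407,303.00
That exceeds the $230,500 minimum.

$407,303.00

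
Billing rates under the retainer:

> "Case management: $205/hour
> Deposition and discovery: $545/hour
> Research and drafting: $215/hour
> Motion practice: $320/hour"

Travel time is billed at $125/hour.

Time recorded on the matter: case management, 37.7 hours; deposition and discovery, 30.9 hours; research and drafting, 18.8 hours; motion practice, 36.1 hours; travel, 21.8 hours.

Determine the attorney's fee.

Case management: 37.7 × $205 = $7,728.50
Deposition and discovery: 30.9 × $545 = $16,840.50
Research and drafting: 18.8 × $215 = $4,042.00
Motion practice: 36.1 × $320 = $11,552.00
Subtotal: $7,728.50 + $16,840.50 + $4,042.00 + $11,552.00 = $40,163.00
Travel: 21.8 × $125 = $2,725.00
Total: $40,163.00 + $2,725.00 = $42,888.00

$42,888.00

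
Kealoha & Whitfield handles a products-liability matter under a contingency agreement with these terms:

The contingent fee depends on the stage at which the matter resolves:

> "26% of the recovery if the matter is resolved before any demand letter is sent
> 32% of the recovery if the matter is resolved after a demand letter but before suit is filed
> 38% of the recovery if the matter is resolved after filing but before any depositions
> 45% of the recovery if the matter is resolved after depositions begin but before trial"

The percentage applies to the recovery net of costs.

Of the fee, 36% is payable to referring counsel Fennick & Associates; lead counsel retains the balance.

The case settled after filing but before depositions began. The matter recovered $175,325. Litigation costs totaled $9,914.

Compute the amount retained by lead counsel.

$40,227.96

Fee base (net of costs): $175,325 − $9,914 = $165,411
The matter settled after filing but before depositions began, so the 38% rate applies.
$165,411 × 38% = $62,856.18
Referral share: 36% of $62,856.18 = $22,628.22; lead counsel retains $62,856.18 − $22,628.22 = $40,227.96.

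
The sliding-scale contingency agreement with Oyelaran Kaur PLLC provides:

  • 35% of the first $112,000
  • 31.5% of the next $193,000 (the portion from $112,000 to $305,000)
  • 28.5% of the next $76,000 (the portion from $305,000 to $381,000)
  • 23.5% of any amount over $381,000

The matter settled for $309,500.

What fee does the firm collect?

First $112,000 at 35% = $39,200.00
Next $193,000 at 31.5% = $60,795.00
Remaining $4,500 at 28.5% = $1,282.50
Fee: $39,200.00 + $60,795.00 + $1,282.50 = $101,277.50

$101,277.50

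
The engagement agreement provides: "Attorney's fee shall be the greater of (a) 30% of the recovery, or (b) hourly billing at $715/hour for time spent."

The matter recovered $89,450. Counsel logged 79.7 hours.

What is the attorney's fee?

$56,985.50

(a) 30% of $89,450 = $26,835.00
(b) 79.7 × $715 = $56,985.50
The greater is (b): $56,985.50.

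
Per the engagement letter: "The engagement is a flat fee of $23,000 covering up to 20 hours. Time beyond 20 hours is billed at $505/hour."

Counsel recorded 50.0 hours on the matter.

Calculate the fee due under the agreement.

Flat fee: $23,000.00
Excess hours: 50.0 − 20 = 30.0
Overrun: 30.0 × $505 = $15,150.00
Total: $23,000.00 + $15,150.00 = $38,150.00

$38,150.00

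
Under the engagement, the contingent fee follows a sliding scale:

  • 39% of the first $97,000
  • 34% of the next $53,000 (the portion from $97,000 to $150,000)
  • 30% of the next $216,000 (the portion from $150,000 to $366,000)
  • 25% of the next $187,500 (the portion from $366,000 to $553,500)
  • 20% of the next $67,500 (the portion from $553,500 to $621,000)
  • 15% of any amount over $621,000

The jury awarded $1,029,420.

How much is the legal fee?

First $97,000 at 39% = $37,830.00
Next $53,000 at 34% = $18,020.00
Next $216,000 at 30% = $64,800.00
Next $187,500 at 25% = $46,875.00
Next $67,500 at 20% = $13,500.00
Remaining $408,420 at 15% = $61,263.00
Fee: $37,830.00 + $18,020.00 + $64,800.00 + $46,875.00 + $13,500.00 + $61,263.00 = $242,288.00

$242,288.00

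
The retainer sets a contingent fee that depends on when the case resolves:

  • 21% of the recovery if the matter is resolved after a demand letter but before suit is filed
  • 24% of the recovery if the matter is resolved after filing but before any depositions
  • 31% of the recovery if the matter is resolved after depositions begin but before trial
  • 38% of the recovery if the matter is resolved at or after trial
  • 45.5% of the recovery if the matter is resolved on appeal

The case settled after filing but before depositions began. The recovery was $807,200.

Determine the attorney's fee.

$193,728.00

The matter settled after filing but before depositions began, so the 24% rate applies.
$807,200 × 24% = $193,728.00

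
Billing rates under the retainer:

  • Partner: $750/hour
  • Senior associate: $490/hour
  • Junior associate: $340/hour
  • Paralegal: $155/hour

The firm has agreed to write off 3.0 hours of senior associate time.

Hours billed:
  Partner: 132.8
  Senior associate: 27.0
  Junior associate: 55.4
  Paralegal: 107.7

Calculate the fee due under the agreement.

$146,889.50

Partner: 132.8 × $750 = $99,600.00
Senior associate: 27.0 × $490 = $13,230.00
Junior associate: 55.4 × $340 = $18,836.00
Paralegal: 107.7 × $155 = $16,693.50
Subtotal: $148,359.50
Write-off: 3.0 × $490 = $1,470.00
Total: $148,359.50 − $1,470.00 = $146,889.50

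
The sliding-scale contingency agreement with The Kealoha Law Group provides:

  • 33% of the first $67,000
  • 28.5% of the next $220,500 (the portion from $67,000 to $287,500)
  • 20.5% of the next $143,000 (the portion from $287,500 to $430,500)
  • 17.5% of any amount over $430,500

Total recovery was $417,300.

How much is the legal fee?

$111,561.50

First $67,000 at 33% = $22,110.00
Next $220,500 at 28.5% = $62,842.50
Remaining $129,800 at 20.5% = $26,609.00
Fee: $22,110.00 + $62,842.50 + $26,609.00 = $111,561.50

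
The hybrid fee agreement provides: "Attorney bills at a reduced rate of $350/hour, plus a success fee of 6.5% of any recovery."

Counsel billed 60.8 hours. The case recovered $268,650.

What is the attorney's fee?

$38,742.25

Hourly: 60.8 × $350 = $21,280.00
Success fee: 6.5% of $268,650 = $17,462.25
Total: $21,280.00 + $17,462.25 = $38,742.25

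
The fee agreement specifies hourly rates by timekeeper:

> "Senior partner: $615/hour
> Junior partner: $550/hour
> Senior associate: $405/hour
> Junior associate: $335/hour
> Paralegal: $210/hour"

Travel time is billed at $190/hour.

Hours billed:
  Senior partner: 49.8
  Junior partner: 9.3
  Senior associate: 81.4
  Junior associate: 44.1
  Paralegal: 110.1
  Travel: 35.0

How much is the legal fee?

$113,253.50

Senior partner: 49.8 × $615 = $30,627.00
Junior partner: 9.3 × $550 = $5,115.00
Senior associate: 81.4 × $405 = $32,967.00
Junior associate: 44.1 × $335 = $14,773.50
Paralegal: 110.1 × $210 = $23,121.00
Subtotal: $30,627.00 + $5,115.00 + $32,967.00 + $14,773.50 + $23,121.00 = $106,603.50
Travel: 35.0 × $190 = $6,650.00
Total: $106,603.50 + $6,650.00 = $113,253.50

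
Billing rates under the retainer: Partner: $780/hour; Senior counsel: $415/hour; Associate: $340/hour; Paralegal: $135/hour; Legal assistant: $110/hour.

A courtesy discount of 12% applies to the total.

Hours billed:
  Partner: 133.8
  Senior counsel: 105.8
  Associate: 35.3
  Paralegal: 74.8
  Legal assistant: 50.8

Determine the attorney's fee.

Partner: 133.8 × $780 = $104,364.00
Senior counsel: 105.8 × $415 = $43,907.00
Associate: 35.3 × $340 = $12,002.00
Paralegal: 74.8 × $135 = $10,098.00
Legal assistant: 50.8 × $110 = $5,588.00
Subtotal: $175,959.00
Less 12% discount: −$21,115.08
Total: $175,959.00 − $21,115.08 = $154,843.92

$154,843.92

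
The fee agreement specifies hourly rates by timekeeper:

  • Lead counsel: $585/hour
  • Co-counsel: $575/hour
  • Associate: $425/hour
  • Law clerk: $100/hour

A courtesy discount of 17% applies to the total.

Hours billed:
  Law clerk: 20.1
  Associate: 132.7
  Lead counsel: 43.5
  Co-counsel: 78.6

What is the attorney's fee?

Lead counsel: 43.5 × $585 = $25,447.50
Co-counsel: 78.6 × $575 = $45,195.00
Associate: 132.7 × $425 = $56,397.50
Law clerk: 20.1 × $100 = $2,010.00
Subtotal: $129,050.00
Less 17% discount: −$21,938.50
Total: $129,050.00 − $21,938.50 = $107,111.50

$107,111.50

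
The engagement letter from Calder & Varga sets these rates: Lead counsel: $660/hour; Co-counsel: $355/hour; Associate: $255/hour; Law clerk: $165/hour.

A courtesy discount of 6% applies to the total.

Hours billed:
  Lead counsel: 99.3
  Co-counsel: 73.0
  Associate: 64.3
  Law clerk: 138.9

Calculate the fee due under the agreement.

$122,921.92

Lead counsel: 99.3 × $660 = $65,538.00
Co-counsel: 73.0 × $355 = $25,915.00
Associate: 64.3 × $255 = $16,396.50
Law clerk: 138.9 × $165 = $22,918.50
Subtotal: $130,768.00
Less 6% discount: −$7,846.08
Total: $130,768.00 − $7,846.08 = $122,921.92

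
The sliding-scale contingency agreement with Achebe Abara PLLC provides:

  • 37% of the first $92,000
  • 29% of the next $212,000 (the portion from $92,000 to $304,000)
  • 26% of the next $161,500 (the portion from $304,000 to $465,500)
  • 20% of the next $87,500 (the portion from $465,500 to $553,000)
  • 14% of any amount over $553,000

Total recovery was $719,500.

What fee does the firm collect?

$178,320.00

First $92,000 at 37% = $34,040.00
Next $212,000 at 29% = $61,480.00
Next $161,500 at 26% = $41,990.00
Next $87,500 at 20% = $17,500.00
Remaining $166,500 at 14% = $23,310.00
Fee: $34,040.00 + $61,480.00 + $41,990.00 + $17,500.00 + $23,310.00 = $178,320.00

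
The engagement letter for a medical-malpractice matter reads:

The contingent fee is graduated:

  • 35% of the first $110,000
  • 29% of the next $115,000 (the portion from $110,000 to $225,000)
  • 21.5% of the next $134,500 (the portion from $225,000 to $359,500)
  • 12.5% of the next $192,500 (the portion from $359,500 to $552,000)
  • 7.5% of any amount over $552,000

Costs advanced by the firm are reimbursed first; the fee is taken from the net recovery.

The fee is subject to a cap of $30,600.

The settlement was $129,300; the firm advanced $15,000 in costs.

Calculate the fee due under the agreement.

Fee base (net of costs): $129,300 − $15,000 = $114,300
First $110,000 at 35% = $38,500.00
Remaining $4,300 at 29% = $1,247.00
Fee: $38,500.00 + $1,247.00 = $39,747.00
$39,747.00 exceeds the $30,600 cap, so the fee is capped at $30,600.00.

$30,600.00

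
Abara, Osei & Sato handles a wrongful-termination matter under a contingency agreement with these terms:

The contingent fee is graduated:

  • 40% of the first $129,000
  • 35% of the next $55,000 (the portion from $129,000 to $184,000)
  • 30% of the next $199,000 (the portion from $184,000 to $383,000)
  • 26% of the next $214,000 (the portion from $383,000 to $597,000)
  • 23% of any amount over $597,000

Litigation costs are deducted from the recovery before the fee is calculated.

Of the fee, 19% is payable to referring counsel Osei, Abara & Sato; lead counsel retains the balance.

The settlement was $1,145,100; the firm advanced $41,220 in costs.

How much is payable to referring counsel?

$57,526.76

Fee base (net of costs): $1,145,100 − $41,220 = $1,103,880
First $129,000 at 40% = $51,600.00
Next $55,000 at 35% = $19,250.00
Next $199,000 at 30% = $59,700.00
Next $214,000 at 26% = $55,640.00
Remaining $506,880 at 23% = $116,582.40
Fee: $51,600.00 + $19,250.00 + $59,700.00 + $55,640.00 + $116,582.40 = $302,772.40
Referral share: 19% of $302,772.40 = $57,526.76; lead counsel retains $302,772.40 − $57,526.76 = $245,245.64.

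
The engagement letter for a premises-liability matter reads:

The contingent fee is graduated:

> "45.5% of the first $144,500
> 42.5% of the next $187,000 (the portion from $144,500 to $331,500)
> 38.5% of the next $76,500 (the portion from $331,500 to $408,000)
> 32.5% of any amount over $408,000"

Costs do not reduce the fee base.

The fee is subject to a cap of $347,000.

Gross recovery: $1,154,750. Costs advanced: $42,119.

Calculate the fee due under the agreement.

$347,000.00

Fee base is the gross recovery, $1,154,750; costs are reimbursed separately.
First $144,500 at 45.5% = $65,747.50
Next $187,000 at 42.5% = $79,475.00
Next $76,500 at 38.5% = $29,452.50
Remaining $746,750 at 32.5% = $242,693.75
Fee: $65,747.50 + $79,475.00 + $29,452.50 + $242,693.75 = $417,368.75
$417,368.75 exceeds the $347,000 cap, so the fee is capped at $347,000.00.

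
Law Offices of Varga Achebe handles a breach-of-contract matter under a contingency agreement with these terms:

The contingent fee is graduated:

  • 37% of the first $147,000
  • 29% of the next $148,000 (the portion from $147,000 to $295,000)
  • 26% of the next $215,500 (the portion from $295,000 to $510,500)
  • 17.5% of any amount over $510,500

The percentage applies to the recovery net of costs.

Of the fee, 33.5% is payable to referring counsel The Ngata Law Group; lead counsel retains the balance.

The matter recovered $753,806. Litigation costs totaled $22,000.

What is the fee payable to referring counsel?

$64,342.96

Fee base (net of costs): $753,806 − $22,000 = $731,806
First $147,000 at 37% = $54,390.00
Next $148,000 at 29% = $42,920.00
Next $215,500 at 26% = $56,030.00
Remaining $221,306 at 17.5% = $38,728.55
Fee: $54,390.00 + $42,920.00 + $56,030.00 + $38,728.55 = $192,068.55
Referral share: 33.5% of $192,068.55 = $64,342.96; lead counsel retains $192,068.55 − $64,342.96 = $127,725.59.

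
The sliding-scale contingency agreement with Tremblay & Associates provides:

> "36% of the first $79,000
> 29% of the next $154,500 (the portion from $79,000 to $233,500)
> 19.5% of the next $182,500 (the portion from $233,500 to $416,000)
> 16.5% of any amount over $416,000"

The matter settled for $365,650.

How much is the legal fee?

First $79,000 at 36% = $28,440.00
Next $154,500 at 29% = $44,805.00
Remaining $132,150 at 19.5% = $25,769.25
Fee: $28,440.00 + $44,805.00 + $25,769.25 = $99,014.25

$99,014.25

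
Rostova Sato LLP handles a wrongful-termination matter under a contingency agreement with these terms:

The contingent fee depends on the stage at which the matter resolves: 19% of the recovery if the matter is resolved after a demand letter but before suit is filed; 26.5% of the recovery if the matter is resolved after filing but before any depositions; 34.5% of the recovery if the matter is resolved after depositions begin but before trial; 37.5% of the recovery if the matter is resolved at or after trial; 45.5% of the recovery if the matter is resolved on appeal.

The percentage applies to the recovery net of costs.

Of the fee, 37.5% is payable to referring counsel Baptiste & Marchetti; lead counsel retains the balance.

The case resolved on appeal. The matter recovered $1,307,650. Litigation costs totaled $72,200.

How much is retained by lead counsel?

Fee base (net of costs): $1,307,650 − $72,200 = $1,235,450
The matter resolved on appeal, so the 45.5% rate applies.
$1,235,450 × 45.5% = $562,129.75
Referral share: 37.5% of $562,129.75 = $210,798.66; lead counsel retains $562,129.75 − $210,798.66 = $351,331.09.

$351,331.09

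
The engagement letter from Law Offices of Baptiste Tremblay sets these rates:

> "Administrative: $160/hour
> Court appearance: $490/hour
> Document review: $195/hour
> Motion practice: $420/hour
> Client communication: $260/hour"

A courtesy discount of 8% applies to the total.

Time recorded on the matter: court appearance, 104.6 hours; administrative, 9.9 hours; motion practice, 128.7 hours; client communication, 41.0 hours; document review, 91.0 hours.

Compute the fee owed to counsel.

Administrative: 9.9 × $160 = $1,584.00
Court appearance: 104.6 × $490 = $51,254.00
Document review: 91.0 × $195 = $17,745.00
Motion practice: 128.7 × $420 = $54,054.00
Client communication: 41.0 × $260 = $10,660.00
Subtotal: $135,297.00
Less 8% discount: −$10,823.76
Total: $135,297.00 − $10,823.76 = $124,473.24

$124,473.24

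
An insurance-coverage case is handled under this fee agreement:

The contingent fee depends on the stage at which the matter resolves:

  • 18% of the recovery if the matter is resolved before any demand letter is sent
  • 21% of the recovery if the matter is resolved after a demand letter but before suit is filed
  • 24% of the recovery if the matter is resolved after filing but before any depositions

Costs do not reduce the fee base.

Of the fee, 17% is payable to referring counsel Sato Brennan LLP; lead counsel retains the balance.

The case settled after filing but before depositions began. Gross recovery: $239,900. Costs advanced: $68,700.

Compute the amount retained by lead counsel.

Fee base is the gross recovery, $239,900; costs are reimbursed separately.
The matter settled after filing but before depositions began, so the 24% rate applies.
$239,900 × 24% = $57,576.00
Referral share: 17% of $57,576.00 = $9,787.92; lead counsel retains $57,576.00 − $9,787.92 = $47,788.08.

$47,788.08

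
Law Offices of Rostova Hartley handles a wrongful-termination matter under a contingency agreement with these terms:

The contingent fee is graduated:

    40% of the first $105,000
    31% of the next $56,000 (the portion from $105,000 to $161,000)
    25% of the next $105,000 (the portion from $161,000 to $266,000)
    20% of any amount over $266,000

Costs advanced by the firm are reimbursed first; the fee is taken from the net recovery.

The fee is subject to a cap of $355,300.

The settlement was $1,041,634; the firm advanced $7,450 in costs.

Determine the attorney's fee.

$239,246.80

Fee base (net of costs): $1,041,634 − $7,450 = $1,034,184
First $105,000 at 40% = $42,000.00
Next $56,000 at 31% = $17,360.00
Next $105,000 at 25% = $26,250.00
Remaining $768,184 at 20% = $153,636.80
Fee: $42,000.00 + $17,360.00 + $26,250.00 + $153,636.80 = $239,246.80
$239,246.80 is under the $355,300 cap.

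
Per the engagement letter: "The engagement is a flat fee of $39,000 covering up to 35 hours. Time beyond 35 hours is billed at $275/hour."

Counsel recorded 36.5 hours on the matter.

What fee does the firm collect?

Flat fee: $39,000.00
Excess hours: 36.5 − 35 = 1.5
Overrun: 1.5 × $275 = $412.50
Total: $39,000.00 + $412.50 = $39,412.50

$39,412.50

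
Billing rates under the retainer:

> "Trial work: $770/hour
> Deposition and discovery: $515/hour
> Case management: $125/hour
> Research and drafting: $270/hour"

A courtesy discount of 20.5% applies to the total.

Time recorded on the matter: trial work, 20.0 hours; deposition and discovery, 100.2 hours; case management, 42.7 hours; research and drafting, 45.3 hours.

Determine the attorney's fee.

Trial work: 20.0 × $770 = $15,400.00
Deposition and discovery: 100.2 × $515 = $51,603.00
Case management: 42.7 × $125 = $5,337.50
Research and drafting: 45.3 × $270 = $12,231.00
Subtotal: $84,571.50
Less 20.5% discount: −$17,337.16
Total: $84,571.50 − $17,337.16 = $67,234.34

$67,234.34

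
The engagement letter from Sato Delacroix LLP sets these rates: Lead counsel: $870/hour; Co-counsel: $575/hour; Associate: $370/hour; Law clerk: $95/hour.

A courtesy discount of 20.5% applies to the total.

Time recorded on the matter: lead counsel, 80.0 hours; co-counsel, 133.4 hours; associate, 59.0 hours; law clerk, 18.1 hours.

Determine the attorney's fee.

Lead counsel: 80.0 × $870 = $69,600.00
Co-counsel: 133.4 × $575 = $76,705.00
Associate: 59.0 × $370 = $21,830.00
Law clerk: 18.1 × $95 = $1,719.50
Subtotal: $169,854.50
Less 20.5% discount: −$34,820.17
Total: $169,854.50 − $34,820.17 = $135,034.33

$135,034.33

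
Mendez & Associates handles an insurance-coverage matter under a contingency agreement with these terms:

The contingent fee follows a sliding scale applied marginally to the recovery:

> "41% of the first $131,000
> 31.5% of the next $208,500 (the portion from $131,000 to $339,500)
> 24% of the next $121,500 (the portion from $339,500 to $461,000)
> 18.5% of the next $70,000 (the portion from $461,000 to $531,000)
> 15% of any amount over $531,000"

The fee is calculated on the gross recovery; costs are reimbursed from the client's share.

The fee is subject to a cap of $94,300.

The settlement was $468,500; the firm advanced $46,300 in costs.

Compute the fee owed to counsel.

$94,300.00

Fee base is the gross recovery, $468,500; costs are reimbursed separately.
First $131,000 at 41% = $53,710.00
Next $208,500 at 31.5% = $65,677.50
Next $121,500 at 24% = $29,160.00
Remaining $7,500 at 18.5% = $1,387.50
Fee: $53,710.00 + $65,677.50 + $29,160.00 + $1,387.50 = $149,935.00
$149,935.00 exceeds the $94,300 cap, so the fee is capped at $94,300.00.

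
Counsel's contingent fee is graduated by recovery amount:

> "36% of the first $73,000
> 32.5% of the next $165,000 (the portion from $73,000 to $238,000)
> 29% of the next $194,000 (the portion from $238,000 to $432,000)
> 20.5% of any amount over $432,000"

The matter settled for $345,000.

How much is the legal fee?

$110,935.00

First $73,000 at 36% = $26,280.00
Next $165,000 at 32.5% = $53,625.00
Remaining $107,000 at 29% = $31,030.00
Fee: $26,280.00 + $53,625.00 + $31,030.00 = $110,935.00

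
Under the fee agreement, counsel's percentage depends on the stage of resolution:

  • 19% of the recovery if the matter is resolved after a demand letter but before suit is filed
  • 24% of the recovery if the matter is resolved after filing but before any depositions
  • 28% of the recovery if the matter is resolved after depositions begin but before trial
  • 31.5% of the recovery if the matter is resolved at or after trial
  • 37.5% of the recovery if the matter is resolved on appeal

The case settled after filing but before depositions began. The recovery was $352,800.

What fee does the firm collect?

The matter settled after filing but before depositions began, so the 24% rate applies.
$352,800 × 24% = $84,672.00

$84,672.00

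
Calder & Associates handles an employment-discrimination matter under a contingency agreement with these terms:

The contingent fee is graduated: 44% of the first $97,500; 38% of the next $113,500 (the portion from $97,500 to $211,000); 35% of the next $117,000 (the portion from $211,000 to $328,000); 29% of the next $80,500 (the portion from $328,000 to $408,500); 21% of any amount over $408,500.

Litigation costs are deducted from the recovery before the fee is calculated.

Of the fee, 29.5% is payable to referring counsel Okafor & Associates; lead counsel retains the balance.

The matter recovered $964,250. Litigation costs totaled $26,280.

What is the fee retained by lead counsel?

Fee base (net of costs): $964,250 − $26,280 = $937,970
First $97,500 at 44% = $42,900.00
Next $113,500 at 38% = $43,130.00
Next $117,000 at 35% = $40,950.00
Next $80,500 at 29% = $23,345.00
Remaining $529,470 at 21% = $111,188.70
Fee: $42,900.00 + $43,130.00 + $40,950.00 + $23,345.00 + $111,188.70 = $261,513.70
Referral share: 29.5% of $261,513.70 = $77,146.54; lead counsel retains $261,513.70 − $77,146.54 = $184,367.16.

$184,367.16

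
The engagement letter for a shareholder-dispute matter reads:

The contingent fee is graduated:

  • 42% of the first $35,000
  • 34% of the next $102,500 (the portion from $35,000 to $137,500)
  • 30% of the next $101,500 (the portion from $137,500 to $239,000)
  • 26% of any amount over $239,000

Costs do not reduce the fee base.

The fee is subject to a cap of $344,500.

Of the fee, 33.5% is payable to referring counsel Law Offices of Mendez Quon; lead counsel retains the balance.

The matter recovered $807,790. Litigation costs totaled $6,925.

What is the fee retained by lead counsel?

$151,543.79

Fee base is the gross recovery, $807,790; costs are reimbursed separately.
First $35,000 at 42% = $14,700.00
Next $102,500 at 34% = $34,850.00
Next $101,500 at 30% = $30,450.00
Remaining $568,790 at 26% = $147,885.40
Fee: $14,700.00 + $34,850.00 + $30,450.00 + $147,885.40 = $227,885.40
$227,885.40 is under the $344,500 cap.
Referral share: 33.5% of $227,885.40 = $76,341.61; lead counsel retains $227,885.40 − $76,341.61 = $151,543.79.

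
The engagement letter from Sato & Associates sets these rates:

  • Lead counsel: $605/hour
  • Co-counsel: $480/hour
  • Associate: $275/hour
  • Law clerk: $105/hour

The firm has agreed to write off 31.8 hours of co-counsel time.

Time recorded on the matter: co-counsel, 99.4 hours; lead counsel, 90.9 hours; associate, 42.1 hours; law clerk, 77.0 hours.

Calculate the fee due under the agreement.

Lead counsel: 90.9 × $605 = $54,994.50
Co-counsel: 99.4 × $480 = $47,712.00
Associate: 42.1 × $275 = $11,577.50
Law clerk: 77.0 × $105 = $8,085.00
Subtotal: $122,369.00
Write-off: 31.8 × $480 = $15,264.00
Total: $122,369.00 − $15,264.00 = $107,105.00

$107,105.00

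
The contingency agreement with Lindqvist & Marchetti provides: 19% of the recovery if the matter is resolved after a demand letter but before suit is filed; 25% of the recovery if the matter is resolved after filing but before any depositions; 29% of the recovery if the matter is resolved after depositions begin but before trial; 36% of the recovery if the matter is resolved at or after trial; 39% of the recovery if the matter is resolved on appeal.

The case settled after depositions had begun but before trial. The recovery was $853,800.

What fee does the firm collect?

$247,602.00

The matter settled after depositions had begun but before trial, so the 29% rate applies.
$853,800 × 29% = $247,602.00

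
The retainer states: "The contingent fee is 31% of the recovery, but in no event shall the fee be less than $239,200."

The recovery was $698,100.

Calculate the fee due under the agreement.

31% of $698,100 = $216,411.00
That is below the $239,200 minimum, so the minimum applies.

$239,200.00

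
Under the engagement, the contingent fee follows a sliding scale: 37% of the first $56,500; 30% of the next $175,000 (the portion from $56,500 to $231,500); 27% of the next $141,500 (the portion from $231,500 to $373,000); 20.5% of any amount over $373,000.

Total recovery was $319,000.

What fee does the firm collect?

$97,030.00

First $56,500 at 37% = $20,905.00
Next $175,000 at 30% = $52,500.00
Remaining $87,500 at 27% = $23,625.00
Fee: $20,905.00 + $52,500.00 + $23,625.00 = $97,030.00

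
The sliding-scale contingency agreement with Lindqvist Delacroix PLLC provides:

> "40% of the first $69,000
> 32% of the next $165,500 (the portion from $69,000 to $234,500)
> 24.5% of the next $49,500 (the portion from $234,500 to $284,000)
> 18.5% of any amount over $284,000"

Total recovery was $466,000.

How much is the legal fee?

First $69,000 at 40% = $27,600.00
Next $165,500 at 32% = $52,960.00
Next $49,500 at 24.5% = $12,127.50
Remaining $182,000 at 18.5% = $33,670.00
Fee: $27,600.00 + $52,960.00 + $12,127.50 + $33,670.00 = $126,357.50

$126,357.50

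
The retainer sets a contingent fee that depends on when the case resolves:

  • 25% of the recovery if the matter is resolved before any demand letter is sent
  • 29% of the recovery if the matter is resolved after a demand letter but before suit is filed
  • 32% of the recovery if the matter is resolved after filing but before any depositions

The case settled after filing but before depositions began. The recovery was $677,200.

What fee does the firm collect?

The matter settled after filing but before depositions began, so the 32% rate applies.
$677,200 × 32% = $216,704.00

$216,704.00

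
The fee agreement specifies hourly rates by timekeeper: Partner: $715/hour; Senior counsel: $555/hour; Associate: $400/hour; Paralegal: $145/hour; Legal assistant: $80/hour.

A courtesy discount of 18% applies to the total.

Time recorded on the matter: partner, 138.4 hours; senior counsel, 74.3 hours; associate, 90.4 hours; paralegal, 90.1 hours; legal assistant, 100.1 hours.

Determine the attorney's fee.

Partner: 138.4 × $715 = $98,956.00
Senior counsel: 74.3 × $555 = $41,236.50
Associate: 90.4 × $400 = $36,160.00
Paralegal: 90.1 × $145 = $13,064.50
Legal assistant: 100.1 × $80 = $8,008.00
Subtotal: $197,425.00
Less 18% discount: −$35,536.50
Total: $197,425.00 − $35,536.50 = $161,888.50

$161,888.50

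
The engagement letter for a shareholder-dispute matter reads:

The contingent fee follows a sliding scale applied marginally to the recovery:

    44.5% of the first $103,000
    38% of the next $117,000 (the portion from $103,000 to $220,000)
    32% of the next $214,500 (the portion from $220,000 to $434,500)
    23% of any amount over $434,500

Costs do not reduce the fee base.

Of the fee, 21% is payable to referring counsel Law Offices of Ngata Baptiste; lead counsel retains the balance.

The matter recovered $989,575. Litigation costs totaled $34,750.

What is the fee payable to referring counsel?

Fee base is the gross recovery, $989,575; costs are reimbursed separately.
First $103,000 at 44.5% = $45,835.00
Next $117,000 at 38% = $44,460.00
Next $214,500 at 32% = $68,640.00
Remaining $555,075 at 23% = $127,667.25
Fee: $45,835.00 + $44,460.00 + $68,640.00 + $127,667.25 = $286,602.25
Referral share: 21% of $286,602.25 = $60,186.47; lead counsel retains $286,602.25 − $60,186.47 = $226,415.78.

$60,186.47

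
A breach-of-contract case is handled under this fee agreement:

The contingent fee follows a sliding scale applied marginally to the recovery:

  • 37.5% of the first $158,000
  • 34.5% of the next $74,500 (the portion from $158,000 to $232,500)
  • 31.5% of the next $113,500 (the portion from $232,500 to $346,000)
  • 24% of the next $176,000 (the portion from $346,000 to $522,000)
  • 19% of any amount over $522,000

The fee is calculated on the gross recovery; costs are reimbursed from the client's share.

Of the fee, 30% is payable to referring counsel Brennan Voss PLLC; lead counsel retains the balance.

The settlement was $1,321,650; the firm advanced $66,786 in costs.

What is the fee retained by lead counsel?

$220,414.95

Fee base is the gross recovery, $1,321,650; costs are reimbursed separately.
First $158,000 at 37.5% = $59,250.00
Next $74,500 at 34.5% = $25,702.50
Next $113,500 at 31.5% = $35,752.50
Next $176,000 at 24% = $42,240.00
Remaining $799,650 at 19% = $151,933.50
Fee: $59,250.00 + $25,702.50 + $35,752.50 + $42,240.00 + $151,933.50 = $314,878.50
Referral share: 30% of $314,878.50 = $94,463.55; lead counsel retains $314,878.50 − $94,463.55 = $220,414.95.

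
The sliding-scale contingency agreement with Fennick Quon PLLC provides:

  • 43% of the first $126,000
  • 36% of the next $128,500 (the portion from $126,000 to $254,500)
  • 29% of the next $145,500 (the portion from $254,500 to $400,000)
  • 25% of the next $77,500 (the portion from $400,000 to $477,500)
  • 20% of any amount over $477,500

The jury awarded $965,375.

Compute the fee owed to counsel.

First $126,000 at 43% = $54,180.00
Next $128,500 at 36% = $46,260.00
Next $145,500 at 29% = $42,195.00
Next $77,500 at 25% = $19,375.00
Remaining $487,875 at 20% = $97,575.00
Fee: $54,180.00 + $46,260.00 + $42,195.00 + $19,375.00 + $97,575.00 = $259,585.00

$259,585.00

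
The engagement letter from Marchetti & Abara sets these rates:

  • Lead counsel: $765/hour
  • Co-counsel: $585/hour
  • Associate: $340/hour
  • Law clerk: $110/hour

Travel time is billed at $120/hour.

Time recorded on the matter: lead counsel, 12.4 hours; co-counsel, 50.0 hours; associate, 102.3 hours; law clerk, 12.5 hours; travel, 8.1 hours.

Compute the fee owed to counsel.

Lead counsel: 12.4 × $765 = $9,486.00
Co-counsel: 50.0 × $585 = $29,250.00
Associate: 102.3 × $340 = $34,782.00
Law clerk: 12.5 × $110 = $1,375.00
Subtotal: $9,486.00 + $29,250.00 + $34,782.00 + $1,375.00 = $74,893.00
Travel: 8.1 × $120 = $972.00
Total: $74,893.00 + $972.00 = $75,865.00

$75,865.00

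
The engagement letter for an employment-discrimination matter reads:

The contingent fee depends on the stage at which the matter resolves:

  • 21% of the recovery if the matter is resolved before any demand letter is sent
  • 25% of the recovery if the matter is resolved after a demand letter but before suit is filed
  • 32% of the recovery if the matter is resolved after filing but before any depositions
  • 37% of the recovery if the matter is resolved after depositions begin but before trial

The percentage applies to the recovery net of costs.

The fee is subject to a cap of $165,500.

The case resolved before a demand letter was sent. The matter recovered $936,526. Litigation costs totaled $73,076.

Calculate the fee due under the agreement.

Fee base (net of costs): $936,526 − $73,076 = $863,450
The matter resolved before a demand letter was sent, so the 21% rate applies.
$863,450 × 21% = $181,324.50
$181,324.50 exceeds the $165,500 cap, so the fee is capped at $165,500.00.

$165,500.00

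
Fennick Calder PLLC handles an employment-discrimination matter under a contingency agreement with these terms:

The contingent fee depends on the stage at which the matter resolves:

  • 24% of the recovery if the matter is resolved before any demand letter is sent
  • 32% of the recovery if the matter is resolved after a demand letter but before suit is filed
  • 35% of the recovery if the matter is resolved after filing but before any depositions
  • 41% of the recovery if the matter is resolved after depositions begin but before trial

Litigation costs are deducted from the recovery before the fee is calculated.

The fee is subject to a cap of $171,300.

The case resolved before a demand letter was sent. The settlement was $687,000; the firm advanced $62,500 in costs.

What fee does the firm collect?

$149,880.00

Fee base (net of costs): $687,000 − $62,500 = $624,500
The matter resolved before a demand letter was sent, so the 24% rate applies.
$624,500 × 24% = $149,880.00
$149,880.00 is under the $171,300 cap.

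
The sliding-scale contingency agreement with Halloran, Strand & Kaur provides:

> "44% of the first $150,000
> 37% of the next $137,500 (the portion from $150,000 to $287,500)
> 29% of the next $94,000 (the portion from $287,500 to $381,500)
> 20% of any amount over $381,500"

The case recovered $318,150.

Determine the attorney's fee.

First $150,000 at 44% = $66,000.00
Next $137,500 at 37% = $50,875.00
Remaining $30,650 at 29% = $8,888.50
Fee: $66,000.00 + $50,875.00 + $8,888.50 = $125,763.50

$125,763.50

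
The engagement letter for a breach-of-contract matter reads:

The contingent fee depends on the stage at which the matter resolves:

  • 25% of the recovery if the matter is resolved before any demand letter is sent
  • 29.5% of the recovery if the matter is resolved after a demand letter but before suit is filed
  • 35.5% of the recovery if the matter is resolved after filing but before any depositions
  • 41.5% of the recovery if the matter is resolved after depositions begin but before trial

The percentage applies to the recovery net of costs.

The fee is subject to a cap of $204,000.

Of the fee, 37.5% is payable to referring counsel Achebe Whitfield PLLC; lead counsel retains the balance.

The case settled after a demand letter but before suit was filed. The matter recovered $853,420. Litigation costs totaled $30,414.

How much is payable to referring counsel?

Fee base (net of costs): $853,420 − $30,414 = $823,006
The matter settled after a demand letter but before suit was filed, so the 29.5% rate applies.
$823,006 × 29.5% = $242,786.77
$242,786.77 exceeds the $204,000 cap, so the fee is capped at $204,000.00.
Referral share: 37.5% of $204,000.00 = $76,500.00; lead counsel retains $204,000.00 − $76,500.00 = $127,500.00.

$76,500.00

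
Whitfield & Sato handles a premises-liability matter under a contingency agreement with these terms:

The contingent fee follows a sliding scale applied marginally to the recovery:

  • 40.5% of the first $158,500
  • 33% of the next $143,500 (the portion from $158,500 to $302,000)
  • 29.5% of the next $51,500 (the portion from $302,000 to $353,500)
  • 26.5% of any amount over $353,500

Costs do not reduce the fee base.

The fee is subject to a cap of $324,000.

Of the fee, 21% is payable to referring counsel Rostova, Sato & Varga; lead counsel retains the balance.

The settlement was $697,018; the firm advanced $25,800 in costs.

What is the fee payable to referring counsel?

Fee base is the gross recovery, $697,018; costs are reimbursed separately.
First $158,500 at 40.5% = $64,192.50
Next $143,500 at 33% = $47,355.00
Next $51,500 at 29.5% = $15,192.50
Remaining $343,518 at 26.5% = $91,032.27
Fee: $64,192.50 + $47,355.00 + $15,192.50 + $91,032.27 = $217,772.27
$217,772.27 is under the $324,000 cap.
Referral share: 21% of $217,772.27 = $45,732.18; lead counsel retains $217,772.27 − $45,732.18 = $172,040.09.

$45,732.18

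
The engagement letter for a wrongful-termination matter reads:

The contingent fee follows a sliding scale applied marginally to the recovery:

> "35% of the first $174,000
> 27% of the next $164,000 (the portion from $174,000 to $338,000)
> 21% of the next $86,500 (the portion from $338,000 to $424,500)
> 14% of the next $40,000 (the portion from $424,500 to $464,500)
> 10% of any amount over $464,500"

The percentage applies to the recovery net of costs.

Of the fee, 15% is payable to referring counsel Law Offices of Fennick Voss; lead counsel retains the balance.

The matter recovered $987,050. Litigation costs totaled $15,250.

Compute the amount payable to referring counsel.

Fee base (net of costs): $987,050 − $15,250 = $971,800
First $174,000 at 35% = $60,900.00
Next $164,000 at 27% = $44,280.00
Next $86,500 at 21% = $18,165.00
Next $40,000 at 14% = $5,600.00
Remaining $507,300 at 10% = $50,730.00
Fee: $60,900.00 + $44,280.00 + $18,165.00 + $5,600.00 + $50,730.00 = $179,675.00
Referral share: 15% of $179,675.00 = $26,951.25; lead counsel retains $179,675.00 − $26,951.25 = $152,723.75.

$26,951.25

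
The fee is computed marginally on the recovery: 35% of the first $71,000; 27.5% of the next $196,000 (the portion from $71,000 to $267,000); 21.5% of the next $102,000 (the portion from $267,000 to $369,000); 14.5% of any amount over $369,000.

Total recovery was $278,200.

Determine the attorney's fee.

$81,158.00

First $71,000 at 35% = $24,850.00
Next $196,000 at 27.5% = $53,900.00
Remaining $11,200 at 21.5% = $2,408.00
Fee: $24,850.00 + $53,900.00 + $2,408.00 = $81,158.00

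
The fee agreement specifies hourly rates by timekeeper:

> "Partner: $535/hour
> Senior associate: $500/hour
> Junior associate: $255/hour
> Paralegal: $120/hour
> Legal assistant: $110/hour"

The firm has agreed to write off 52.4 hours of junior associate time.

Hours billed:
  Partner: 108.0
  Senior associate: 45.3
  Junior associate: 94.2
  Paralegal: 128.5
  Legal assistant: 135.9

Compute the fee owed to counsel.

Partner: 108.0 × $535 = $57,780.00
Senior associate: 45.3 × $500 = $22,650.00
Junior associate: 94.2 × $255 = $24,021.00
Paralegal: 128.5 × $120 = $15,420.00
Legal assistant: 135.9 × $110 = $14,949.00
Subtotal: $134,820.00
Write-off: 52.4 × $255 = $13,362.00
Total: $134,820.00 − $13,362.00 = $121,458.00

$121,458.00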